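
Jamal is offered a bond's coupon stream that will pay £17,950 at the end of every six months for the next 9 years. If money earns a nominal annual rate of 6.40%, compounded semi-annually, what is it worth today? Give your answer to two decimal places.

£242,752.34

i = 0.064/2 = 0.032 per half-year; n = 9·2 = 18.
PV = 17950 × [1 − (1+0.032)^(−18)] / 0.032 = 17950 × 13.523807 = 242,752.3379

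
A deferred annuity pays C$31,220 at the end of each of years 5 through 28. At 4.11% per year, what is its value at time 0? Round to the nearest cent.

C$400,653.61

Value one period before first payment (t=4): 31220 × [1 − (1+0.0411)^(−24)] / 0.0411 = 31220 × 15.076688 = 470,694.1947
PV₀ = 470,694.1947 / (1+0.0411)^4 = 470,694.1947 / 1.174816 = 400,653.6062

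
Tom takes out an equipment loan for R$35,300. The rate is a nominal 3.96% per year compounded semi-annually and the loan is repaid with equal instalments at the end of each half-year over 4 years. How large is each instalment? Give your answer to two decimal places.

R$4,814.64

With 2 periods per year: i = 0.0198, n = 8.
PMT = 35300 / ( [1 − (1+0.0198)^(−8)] / 0.0198 ) = 35300 / 7.331800 = 4,814.6431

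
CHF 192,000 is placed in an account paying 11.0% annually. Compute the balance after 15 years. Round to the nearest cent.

CHF 918,641.18

192,000 × (1+0.11)^15 = 192,000 × 4.784589 = 918,641.1818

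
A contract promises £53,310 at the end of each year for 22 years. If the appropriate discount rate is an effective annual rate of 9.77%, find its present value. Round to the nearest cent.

Annuity factor a(22|0.0977) = 8.918781; PV = 53310 × 8.918781 = 475,460.2294

£475,460.23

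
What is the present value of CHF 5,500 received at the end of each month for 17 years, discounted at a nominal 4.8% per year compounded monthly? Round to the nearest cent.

i = 0.048/12 = 0.004 per month; n = 17·12 = 204.
PV = 5500 × [1 − (1+0.004)^(−204)] / 0.004 = 5500 × 139.270689 = 765,988.7922

CHF 765,988.79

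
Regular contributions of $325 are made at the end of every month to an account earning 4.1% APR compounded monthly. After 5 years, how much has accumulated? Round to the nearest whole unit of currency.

i = 0.041/12 = 0.00341667 per month; n = 5·12 = 60.
FV = 325 × [(1+0.00341667)^60 − 1] / 0.00341667 = 325 × 66.467188 = 21,601.8362

$21,602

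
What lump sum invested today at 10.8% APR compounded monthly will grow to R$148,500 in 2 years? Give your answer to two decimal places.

R$119,767.36

With 12 periods per year: i = 0.009, n = 24.
PV = 148,500 / (1 + 0.009)^24 = 148,500 / 1.239904 = 119,767.3565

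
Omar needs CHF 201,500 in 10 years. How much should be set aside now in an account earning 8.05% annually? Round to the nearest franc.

CHF 92,902

Discount factor = (1+0.0805)^(−10) = 0.461055; PV = 201,500 × 0.461055 = 92,902.4866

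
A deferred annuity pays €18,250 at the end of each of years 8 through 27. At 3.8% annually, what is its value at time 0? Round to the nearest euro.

PV at t=7 (ordinary 20-year annuity): 18250 × a(20|0.038) = 18250 × 13.834216 = 252,474.4443
Discount back 7 years: 252,474.4443 × (1+0.038)^(−7) = 252,474.4443 × 0.770227 = 194,462.5384

€194,463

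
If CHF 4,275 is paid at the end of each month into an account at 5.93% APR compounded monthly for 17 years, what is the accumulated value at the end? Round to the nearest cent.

i = 0.0593/12 = 0.00494167 per month; n = 17·12 = 204.
FV = PMT · [(1+i)^n − 1] / i = 4275 · 350.811658 = 1,499,719.8391

CHF 1,499,719.84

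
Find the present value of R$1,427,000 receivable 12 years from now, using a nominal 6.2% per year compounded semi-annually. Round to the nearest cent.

R$685,829.25

With 2 periods per year: i = 0.031, n = 24.
Discount factor = (1+0.031)^(−24) = 0.480609; PV = 1,427,000 × 0.480609 = 685,829.2545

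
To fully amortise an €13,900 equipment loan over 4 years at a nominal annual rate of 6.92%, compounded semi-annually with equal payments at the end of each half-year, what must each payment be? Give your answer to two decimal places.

i = 0.0692/2 = 0.0346 per half-year; n = 4·2 = 8.
Annuity-PV factor = 6.885446; PMT = 13900 / 6.885446 = 2,018.7510

€2,018.75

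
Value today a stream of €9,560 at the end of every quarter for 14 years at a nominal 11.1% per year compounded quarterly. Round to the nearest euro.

€270,118

With 4 periods per year: i = 0.02775, n = 56.
PV = PMT · [1 − (1+i)^(−n)] / i = 9560 · 28.254993 = 270,117.7314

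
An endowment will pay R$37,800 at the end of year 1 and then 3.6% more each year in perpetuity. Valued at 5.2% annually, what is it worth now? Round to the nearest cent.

PV = D₁/(r − g) = 37800/(0.052 − 0.036) = 2,362,500.0000

R$2,362,500.00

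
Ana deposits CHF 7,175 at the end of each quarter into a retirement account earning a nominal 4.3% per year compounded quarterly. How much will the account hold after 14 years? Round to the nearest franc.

CHF 547,243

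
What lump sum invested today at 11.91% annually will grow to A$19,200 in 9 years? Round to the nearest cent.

A$6,973.99

PV = FV·(1+i)^(−n) = 19,200 × 0.363229 = 6,973.9875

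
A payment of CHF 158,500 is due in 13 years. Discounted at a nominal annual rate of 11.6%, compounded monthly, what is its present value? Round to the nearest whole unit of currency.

CHF 35,339

i = 0.116/12 = 0.00966667 per month; n = 13·12 = 156.
PV = 158,500 / (1 + 0.00966667)^156 = 158,500 / 4.485087 = 35,339.3342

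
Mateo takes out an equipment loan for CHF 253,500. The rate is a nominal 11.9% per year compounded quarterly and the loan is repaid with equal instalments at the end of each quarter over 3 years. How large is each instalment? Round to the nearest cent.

CHF 25,429.15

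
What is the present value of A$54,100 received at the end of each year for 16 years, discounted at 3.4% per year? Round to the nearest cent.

A$659,232.66

Annuity factor a(16|0.034) = 12.185447; PV = 54100 × 12.185447 = 659,232.6609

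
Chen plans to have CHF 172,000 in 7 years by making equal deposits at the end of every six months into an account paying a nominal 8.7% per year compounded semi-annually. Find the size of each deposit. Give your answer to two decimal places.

CHF 9,179.53

With 2 periods per year: i = 0.0435, n = 14.
FV-annuity factor = 18.737334; PMT = 172000 / 18.737334 = 9,179.5341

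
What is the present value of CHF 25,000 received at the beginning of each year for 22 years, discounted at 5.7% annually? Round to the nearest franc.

Annuity factor a(22|0.057) × (1+i) = 13.066763; PV = 25000 × 13.066763 = 326,669.0730
(Beginning-of-period payments → annuity-due factor ×(1+i).)

CHF 326,669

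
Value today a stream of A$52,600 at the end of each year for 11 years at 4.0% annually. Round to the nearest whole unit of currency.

PV = 52600 × [1 − (1+0.04)^(−11)] / 0.04 = 52600 × 8.760477 = 460,801.0750

A$460,801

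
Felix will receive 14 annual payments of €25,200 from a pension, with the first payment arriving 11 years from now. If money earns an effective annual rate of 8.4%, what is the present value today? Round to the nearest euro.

Value one period before first payment (t=10): 25200 × [1 − (1+0.084)^(−14)] / 0.084 = 25200 × 8.056091 = 203,013.4962
PV₀ = 203,013.4962 / (1+0.084)^10 = 203,013.4962 / 2.240231 = 90,621.6757

€90,622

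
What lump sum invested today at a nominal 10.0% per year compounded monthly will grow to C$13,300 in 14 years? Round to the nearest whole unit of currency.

C$3,299

i = 0.1/12 = 0.00833333 per month; n = 14·12 = 168.
Discount factor = (1+0.00833333)^(−168) = 0.248032; PV = 13,300 × 0.248032 = 3,298.8211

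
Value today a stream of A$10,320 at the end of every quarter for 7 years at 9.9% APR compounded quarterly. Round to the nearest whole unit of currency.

A$206,687

Periodic rate i = 0.099/4 = 0.02475; n = 7 × 4 = 28 periods.
PV = 10320 × [1 − (1+0.02475)^(−28)] / 0.02475 = 10320 × 20.027857 = 206,687.4842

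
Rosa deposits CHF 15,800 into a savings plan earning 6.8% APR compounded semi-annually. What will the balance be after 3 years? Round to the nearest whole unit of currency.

i = 0.068/2 = 0.034 per half-year; n = 3·2 = 6.
FV = 15,800 × (1 + 0.034)^6 = 19,309.9131

CHF 19,310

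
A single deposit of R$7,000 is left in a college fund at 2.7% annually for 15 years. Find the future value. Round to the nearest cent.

7,000 × (1+0.027)^15 = 7,000 × 1.491271 = 10,438.8990

R$10,438.90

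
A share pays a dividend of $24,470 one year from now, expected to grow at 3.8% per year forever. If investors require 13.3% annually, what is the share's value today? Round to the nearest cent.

$257,578.95

PV = D₁/(r − g) = 24470/(0.133 − 0.038) = 257,578.9474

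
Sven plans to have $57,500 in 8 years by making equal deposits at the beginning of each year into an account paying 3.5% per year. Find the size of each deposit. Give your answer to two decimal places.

PMT = 57500 / ( [(1+0.035)^8 − 1] / 0.035 × (1+i) ) = 57500 / 9.368496 = 6,137.5915

$6,137.59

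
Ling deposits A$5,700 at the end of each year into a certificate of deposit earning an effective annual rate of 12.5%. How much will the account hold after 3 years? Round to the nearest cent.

A$19,326.56

Accumulation factor s(3|0.125) = 3.390625; FV = 5700 × 3.390625 = 19,326.5625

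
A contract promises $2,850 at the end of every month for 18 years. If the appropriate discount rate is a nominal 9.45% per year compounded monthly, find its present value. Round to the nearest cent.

With 12 periods per year: i = 0.007875, n = 216.
PV = 2850 × [1 − (1+0.007875)^(−216)] / 0.007875 = 2850 × 103.654483 = 295,415.2766

$295,415.28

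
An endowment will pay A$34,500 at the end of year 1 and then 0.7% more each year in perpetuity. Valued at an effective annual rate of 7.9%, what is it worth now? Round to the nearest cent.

A$479,166.67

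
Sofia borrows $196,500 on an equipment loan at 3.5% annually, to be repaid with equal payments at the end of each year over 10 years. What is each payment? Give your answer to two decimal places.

Annuity-PV factor = 8.316605; PMT = 196500 / 8.316605 = 23,627.4288

$23,627.43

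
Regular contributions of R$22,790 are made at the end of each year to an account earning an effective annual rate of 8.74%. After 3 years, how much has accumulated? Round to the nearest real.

R$74,520

FV = 22790 × [(1+0.0874)^3 − 1] / 0.0874 = 22790 × 3.269839 = 74,519.6253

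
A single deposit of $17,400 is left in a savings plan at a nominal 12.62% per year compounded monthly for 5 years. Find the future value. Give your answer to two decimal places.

$32,595.53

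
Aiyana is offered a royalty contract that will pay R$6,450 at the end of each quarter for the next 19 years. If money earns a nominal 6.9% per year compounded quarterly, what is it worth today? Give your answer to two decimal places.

With 4 periods per year: i = 0.01725, n = 76.
PV = PMT · [1 − (1+i)^(−n)] / i = 6450 · 42.169242 = 271,991.6090

R$271,991.61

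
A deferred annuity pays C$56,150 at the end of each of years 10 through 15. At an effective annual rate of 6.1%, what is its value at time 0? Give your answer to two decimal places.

C$161,538.80

PV at t=9 (ordinary 6-year annuity): 56150 × a(6|0.061) = 56150 × 4.901912 = 275,242.3843
Discount back 9 years: 275,242.3843 × (1+0.061)^(−9) = 275,242.3843 × 0.586897 = 161,538.8014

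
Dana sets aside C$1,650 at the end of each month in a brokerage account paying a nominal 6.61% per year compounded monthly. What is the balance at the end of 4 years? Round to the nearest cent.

C$90,374.38

Periodic rate i = 0.0661/12 = 0.00550833; n = 4 × 12 = 48 periods.
Accumulation factor s(48|0.00550833) = 54.772352; FV = 1650 × 54.772352 = 90,374.3808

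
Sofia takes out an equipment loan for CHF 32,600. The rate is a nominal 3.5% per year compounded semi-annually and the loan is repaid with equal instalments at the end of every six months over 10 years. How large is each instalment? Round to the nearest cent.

i = 0.035/2 = 0.0175 per half-year; n = 10·2 = 20.
PMT = 32600 / ( [1 − (1+0.0175)^(−20)] / 0.0175 ) = 32600 / 16.752881 = 1,945.9339

CHF 1,945.93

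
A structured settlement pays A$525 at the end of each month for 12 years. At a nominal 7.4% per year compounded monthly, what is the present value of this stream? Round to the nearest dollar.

Periodic rate i = 0.074/12 = 0.00616667; n = 12 × 12 = 144 periods.
PV = PMT · [1 − (1+i)^(−n)] / i = 525 · 95.253822 = 50,008.2564

A$50,008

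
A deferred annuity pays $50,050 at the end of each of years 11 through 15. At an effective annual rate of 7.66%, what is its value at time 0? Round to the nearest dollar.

PV at t=10 (ordinary 5-year annuity): 50050 × a(5|0.0766) = 50050 × 4.028747 = 201,638.7703
Discount back 10 years: 201,638.7703 × (1+0.0766)^(−10) = 201,638.7703 × 0.478031 = 96,389.6238

$96,390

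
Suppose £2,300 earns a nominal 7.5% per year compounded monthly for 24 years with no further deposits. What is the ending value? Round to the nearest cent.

£13,836.46

With 12 periods per year: i = 0.00625, n = 288.
FV = 2,300 × (1 + 0.00625)^288 = 13,836.4643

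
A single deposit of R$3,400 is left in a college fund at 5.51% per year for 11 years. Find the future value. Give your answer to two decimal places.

FV = 3,400 × (1 + 0.0551)^11 = 6,133.5057

R$6,133.51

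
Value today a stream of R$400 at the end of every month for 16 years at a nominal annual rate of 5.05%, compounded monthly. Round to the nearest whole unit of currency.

R$52,609

Periodic rate i = 0.0505/12 = 0.00420833; n = 16 × 12 = 192 periods.
PV = PMT · [1 − (1+i)^(−n)] / i = 400 · 131.523555 = 52,609.4218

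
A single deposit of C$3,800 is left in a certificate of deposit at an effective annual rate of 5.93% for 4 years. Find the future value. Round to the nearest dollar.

3,800 × (1+0.0593)^4 = 3,800 × 1.259145 = 4,784.7526

C$4,785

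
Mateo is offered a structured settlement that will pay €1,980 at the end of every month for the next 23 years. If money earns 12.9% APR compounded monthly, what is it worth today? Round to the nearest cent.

With 12 periods per year: i = 0.01075, n = 276.
Annuity factor a(276|0.01075) = 88.160118; PV = 1980 × 88.160118 = 174,557.0346

€174,557.03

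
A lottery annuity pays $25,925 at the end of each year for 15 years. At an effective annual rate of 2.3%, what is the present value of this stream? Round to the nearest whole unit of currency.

$325,761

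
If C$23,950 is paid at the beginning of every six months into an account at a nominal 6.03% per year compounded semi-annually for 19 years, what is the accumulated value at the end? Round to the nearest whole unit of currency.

i = 0.0603/2 = 0.03015 per half-year; n = 19·2 = 38.
Accumulation factor s(38|0.03015) × (1+i) = 71.473112; FV = 23950 × 71.473112 = 1,711,781.0322
(Beginning-of-period payments → annuity-due factor ×(1+i).)

C$1,711,781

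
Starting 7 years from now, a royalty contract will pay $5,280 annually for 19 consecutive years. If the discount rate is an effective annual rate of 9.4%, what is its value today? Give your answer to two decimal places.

PV at t=6 (ordinary 19-year annuity): 5280 × a(19|0.094) = 5280 × 8.708361 = 45,980.1478
Discount back 6 years: 45,980.1478 × (1+0.094)^(−6) = 45,980.1478 × 0.583305 = 26,820.4729

$26,820.47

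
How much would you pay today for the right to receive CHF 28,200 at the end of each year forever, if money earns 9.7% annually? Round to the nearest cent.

PV = C/r = 28200/0.097 = 290,721.6495

CHF 290,721.65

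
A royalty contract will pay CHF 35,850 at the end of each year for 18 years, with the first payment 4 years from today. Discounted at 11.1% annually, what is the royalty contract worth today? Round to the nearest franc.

CHF 200,104

Value one period before first payment (t=3): 35850 × [1 − (1+0.111)^(−18)] / 0.111 = 35850 × 7.654369 = 274,409.1217
PV₀ = 274,409.1217 / (1+0.111)^3 = 274,409.1217 / 1.371331 = 200,104.2750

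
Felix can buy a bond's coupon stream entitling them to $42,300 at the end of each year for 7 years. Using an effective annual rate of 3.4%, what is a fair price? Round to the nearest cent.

$259,613.21

Annuity factor a(7|0.034) = 6.137428; PV = 42300 × 6.137428 = 259,613.2072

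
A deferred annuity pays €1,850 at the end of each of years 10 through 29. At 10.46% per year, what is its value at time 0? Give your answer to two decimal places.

PV at t=9 (ordinary 20-year annuity): 1850 × a(20|0.1046) = 1850 × 8.252953 = 15,267.9625
PV₀ = 15,267.9625 / (1+0.1046)^9 = 15,267.9625 / 2.448191 = 6,236.4254

€6,236.43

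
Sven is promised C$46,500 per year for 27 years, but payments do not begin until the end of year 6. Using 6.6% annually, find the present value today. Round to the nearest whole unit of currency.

PV at t=5 (ordinary 27-year annuity): 46500 × a(27|0.066) = 46500 × 12.453704 = 579,097.2382
PV₀ = 579,097.2382 / (1+0.066)^5 = 579,097.2382 / 1.376531 = 420,693.1788

C$420,693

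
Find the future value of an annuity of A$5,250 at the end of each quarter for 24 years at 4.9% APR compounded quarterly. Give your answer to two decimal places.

A$950,702.79

Periodic rate i = 0.049/4 = 0.01225; n = 24 × 4 = 96 periods.
Accumulation factor s(96|0.01225) = 181.086245; FV = 5250 × 181.086245 = 950,702.7854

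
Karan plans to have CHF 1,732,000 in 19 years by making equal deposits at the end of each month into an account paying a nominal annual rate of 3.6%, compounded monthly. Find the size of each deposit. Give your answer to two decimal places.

Periodic rate i = 0.036/12 = 0.003; n = 19 × 12 = 228 periods.
PMT = 1.732e+06 / ( [(1+0.003)^228 − 1] / 0.003 ) = 1.732e+06 / 326.586945 = 5,303.3351

CHF 5,303.34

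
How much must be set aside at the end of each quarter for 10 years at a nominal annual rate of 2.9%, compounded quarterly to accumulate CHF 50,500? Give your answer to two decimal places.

CHF 1,092.81

i = 0.029/4 = 0.00725 per quarter; n = 10·4 = 40.
PMT = 50500 / ( [(1+0.00725)^40 − 1] / 0.00725 ) = 50500 / 46.211042 = 1,092.8124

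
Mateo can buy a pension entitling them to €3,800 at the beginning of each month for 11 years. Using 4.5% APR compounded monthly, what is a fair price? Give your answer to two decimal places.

With 12 periods per year: i = 0.00375, n = 132.
PV = PMT · [1 − (1+i)^(−n)] / i × (1+i) = 3800 · 104.353727 = 396,544.1620
Payments are at the start of each period, so multiply by (1+i).

€396,544.16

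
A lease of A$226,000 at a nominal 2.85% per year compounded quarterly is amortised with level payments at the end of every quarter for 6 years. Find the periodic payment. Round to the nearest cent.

i = 0.0285/4 = 0.007125 per quarter; n = 6·4 = 24.
PMT = 226000 / ( [1 − (1+0.007125)^(−24)] / 0.007125 ) = 226000 / 21.988388 = 10,278.1525

A$10,278.15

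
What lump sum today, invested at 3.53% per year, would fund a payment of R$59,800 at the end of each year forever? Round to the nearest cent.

R$1,694,050.99

PV = PMT / i = 59800 / 0.0353 = 1,694,050.9915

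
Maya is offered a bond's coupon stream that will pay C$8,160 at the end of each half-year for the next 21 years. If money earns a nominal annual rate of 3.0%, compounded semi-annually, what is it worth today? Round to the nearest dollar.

Periodic rate i = 0.03/2 = 0.015; n = 21 × 2 = 42 periods.
PV = PMT · [1 − (1+i)^(−n)] / i = 8160 · 30.994050 = 252,911.4483

C$252,911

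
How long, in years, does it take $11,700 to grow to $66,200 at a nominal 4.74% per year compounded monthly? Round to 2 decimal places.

36.64 years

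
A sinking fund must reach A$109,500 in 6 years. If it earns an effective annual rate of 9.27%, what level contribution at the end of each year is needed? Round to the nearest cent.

PMT = 109500 / ( [(1+0.0927)^6 − 1] / 0.0927 ) = 109500 / 7.574765 = 14,455.8946

A$14,455.89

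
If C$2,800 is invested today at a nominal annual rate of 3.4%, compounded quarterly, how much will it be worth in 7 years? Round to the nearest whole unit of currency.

C$3,549

i = 0.034/4 = 0.0085 per quarter; n = 7·4 = 28.
FV = 2,800 × (1 + 0.0085)^28 = 3,548.8145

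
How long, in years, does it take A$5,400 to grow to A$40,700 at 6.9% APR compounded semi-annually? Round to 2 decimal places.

29.77 years

Periodic rate i = 0.069/2 = 0.0345.
n = ln(40700/5400) / ln(1+0.0345) = ln(7.53704) / 0.033918 = 59.5500 half-years
= 59.5500/2 years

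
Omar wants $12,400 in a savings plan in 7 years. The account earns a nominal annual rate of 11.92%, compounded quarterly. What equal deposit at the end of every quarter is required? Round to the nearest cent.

i = 0.1192/4 = 0.0298 per quarter; n = 7·4 = 28.
FV-annuity factor = 42.802718; PMT = 12400 / 42.802718 = 289.7012

$289.70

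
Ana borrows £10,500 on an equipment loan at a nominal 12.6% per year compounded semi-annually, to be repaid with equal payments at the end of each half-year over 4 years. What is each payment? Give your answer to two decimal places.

i = 0.126/2 = 0.063 per half-year; n = 4·2 = 8.
PMT = 10500 / ( [1 − (1+0.063)^(−8)] / 0.063 ) = 10500 / 6.136730 = 1,711.0091

£1,711.01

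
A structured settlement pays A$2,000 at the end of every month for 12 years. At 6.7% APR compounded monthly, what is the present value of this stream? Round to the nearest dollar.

With 12 periods per year: i = 0.00558333, n = 144.
PV = PMT · [1 − (1+i)^(−n)] / i = 2000 · 98.769470 = 197,538.9394

A$197,539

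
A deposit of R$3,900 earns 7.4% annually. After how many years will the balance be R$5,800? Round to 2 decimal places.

5.56 years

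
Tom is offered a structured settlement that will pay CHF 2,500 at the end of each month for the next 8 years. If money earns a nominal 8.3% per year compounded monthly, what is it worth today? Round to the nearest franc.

i = 0.083/12 = 0.00691667 per month; n = 8·12 = 96.
PV = PMT · [1 − (1+i)^(−n)] / i = 2500 · 69.980804 = 174,952.0097

CHF 174,952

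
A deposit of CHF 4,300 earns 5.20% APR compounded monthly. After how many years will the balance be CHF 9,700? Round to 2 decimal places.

Periodic rate i = 0.052/12 = 0.00433333.
(1+i)^n = 9700/4300 = 2.25581, so n = ln 2.25581 / ln 1.00433 = 188.1397 months
= 188.1397/12 years

15.68 years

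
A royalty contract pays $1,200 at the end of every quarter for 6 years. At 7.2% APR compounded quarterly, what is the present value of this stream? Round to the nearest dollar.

$23,219

i = 0.072/4 = 0.018 per quarter; n = 6·4 = 24.
PV = PMT · [1 − (1+i)^(−n)] / i = 1200 · 19.349533 = 23,219.4391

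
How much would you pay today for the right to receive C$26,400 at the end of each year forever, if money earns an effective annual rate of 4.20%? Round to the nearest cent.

PV = PMT / i = 26400 / 0.042 = 628,571.4286

C$628,571.43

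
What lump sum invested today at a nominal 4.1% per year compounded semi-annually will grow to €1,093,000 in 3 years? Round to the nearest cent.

Periodic rate i = 0.041/2 = 0.0205; n = 3 × 2 = 6 periods.
Discount factor = (1+0.0205)^(−6) = 0.885364; PV = 1,093,000 × 0.885364 = 967,703.0450

€967,703.05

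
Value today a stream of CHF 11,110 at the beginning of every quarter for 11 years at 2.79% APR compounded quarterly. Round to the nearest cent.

CHF 422,625.12

i = 0.0279/4 = 0.006975 per quarter; n = 11·4 = 44.
PV = PMT · [1 − (1+i)^(−n)] / i × (1+i) = 11110 · 38.040065 = 422,625.1224
(annuity-due: payments at period start, so ×(1+i).)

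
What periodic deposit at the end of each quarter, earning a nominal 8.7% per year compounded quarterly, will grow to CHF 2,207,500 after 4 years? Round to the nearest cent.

With 4 periods per year: i = 0.02175, n = 16.
FV-annuity factor = 18.894659; PMT = 2.2075e+06 / 18.894659 = 116,831.9582

CHF 116,831.96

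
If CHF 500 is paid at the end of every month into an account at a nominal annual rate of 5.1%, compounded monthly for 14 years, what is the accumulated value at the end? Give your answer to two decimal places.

i = 0.051/12 = 0.00425 per month; n = 14·12 = 168.
FV = PMT · [(1+i)^n − 1] / i = 500 · 244.483803 = 122,241.9014

CHF 122,241.90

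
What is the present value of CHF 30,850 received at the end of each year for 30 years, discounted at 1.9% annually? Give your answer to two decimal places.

PV = 30850 × [1 − (1+0.019)^(−30)] / 0.019 = 30850 × 22.707494 = 700,526.1901

CHF 700,526.19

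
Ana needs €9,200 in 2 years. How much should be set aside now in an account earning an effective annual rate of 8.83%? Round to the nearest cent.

€7,767.67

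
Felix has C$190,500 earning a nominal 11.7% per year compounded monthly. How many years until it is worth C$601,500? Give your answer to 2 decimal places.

Periodic rate i = 0.117/12 = 0.00975.
(1+i)^n = 601500/190500 = 3.15748, so n = ln 3.15748 / ln 1.00975 = 118.4995 months
= 118.4995/12 years

9.87 years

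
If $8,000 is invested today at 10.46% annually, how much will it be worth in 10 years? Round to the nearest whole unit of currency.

$21,634

8,000 × (1+0.1046)^10 = 8,000 × 2.704272 = 21,634.1769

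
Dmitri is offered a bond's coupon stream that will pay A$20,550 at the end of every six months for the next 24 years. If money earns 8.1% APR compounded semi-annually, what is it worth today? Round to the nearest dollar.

Periodic rate i = 0.081/2 = 0.0405; n = 24 × 2 = 48 periods.
PV = 20550 × [1 − (1+0.0405)^(−48)] / 0.0405 = 20550 × 21.019170 = 431,943.9420

A$431,944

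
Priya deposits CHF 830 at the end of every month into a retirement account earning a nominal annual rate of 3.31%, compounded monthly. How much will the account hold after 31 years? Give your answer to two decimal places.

CHF 537,486.27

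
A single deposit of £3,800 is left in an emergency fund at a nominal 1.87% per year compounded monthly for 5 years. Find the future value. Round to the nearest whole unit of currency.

£4,172

With 12 periods per year: i = 0.00155833, n = 60.
FV = PV·(1+i)^n = 3,800 × 1.097931 = 4,172.1366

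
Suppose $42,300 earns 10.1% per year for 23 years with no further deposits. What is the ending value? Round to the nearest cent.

$386,766.37

42,300 × (1+0.101)^23 = 42,300 × 9.143413 = 386,766.3694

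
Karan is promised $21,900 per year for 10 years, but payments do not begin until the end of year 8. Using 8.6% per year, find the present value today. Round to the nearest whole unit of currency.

$80,296

PV at t=7 (ordinary 10-year annuity): 21900 × a(10|0.086) = 21900 × 6.532213 = 143,055.4755
Discount back 7 years: 143,055.4755 × (1+0.086)^(−7) = 143,055.4755 × 0.561295 = 80,296.3323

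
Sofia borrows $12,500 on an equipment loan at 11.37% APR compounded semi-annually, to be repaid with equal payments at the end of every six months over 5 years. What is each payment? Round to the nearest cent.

$1,673.09

i = 0.1137/2 = 0.05685 per half-year; n = 5·2 = 10.
Annuity-PV factor = 7.471186; PMT = 12500 / 7.471186 = 1,673.0944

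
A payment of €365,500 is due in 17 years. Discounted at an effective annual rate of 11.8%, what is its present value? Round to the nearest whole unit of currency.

PV = 365,500 / (1 + 0.118)^17 = 365,500 / 6.660559 = 54,875.2764

€54,875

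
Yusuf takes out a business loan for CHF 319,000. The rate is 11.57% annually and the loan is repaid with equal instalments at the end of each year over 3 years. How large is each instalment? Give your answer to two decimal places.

CHF 131,835.03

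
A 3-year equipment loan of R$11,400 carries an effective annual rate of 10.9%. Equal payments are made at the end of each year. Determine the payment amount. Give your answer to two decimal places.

R$4,656.92

Annuity-PV factor = 2.447971; PMT = 11400 / 2.447971 = 4,656.9176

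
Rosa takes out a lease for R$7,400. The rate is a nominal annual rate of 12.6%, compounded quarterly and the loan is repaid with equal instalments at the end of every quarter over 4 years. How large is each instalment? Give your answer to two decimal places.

R$595.90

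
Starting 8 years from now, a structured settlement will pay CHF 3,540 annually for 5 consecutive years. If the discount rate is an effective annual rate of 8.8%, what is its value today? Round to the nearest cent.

CHF 7,669.53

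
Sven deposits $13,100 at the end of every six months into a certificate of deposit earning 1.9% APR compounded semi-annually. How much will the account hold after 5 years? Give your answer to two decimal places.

$136,744.51

With 2 periods per year: i = 0.0095, n = 10.
Accumulation factor s(10|0.0095) = 10.438512; FV = 13100 × 10.438512 = 136,744.5087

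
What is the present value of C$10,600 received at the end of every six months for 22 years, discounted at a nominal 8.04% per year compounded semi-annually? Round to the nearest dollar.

With 2 periods per year: i = 0.0402, n = 44.
Annuity factor a(44|0.0402) = 20.483923; PV = 10600 × 20.483923 = 217,129.5821

C$217,130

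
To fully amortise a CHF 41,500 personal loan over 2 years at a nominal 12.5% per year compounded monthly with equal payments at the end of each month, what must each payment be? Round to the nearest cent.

CHF 1,963.25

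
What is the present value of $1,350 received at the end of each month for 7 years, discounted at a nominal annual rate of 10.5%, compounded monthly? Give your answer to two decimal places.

With 12 periods per year: i = 0.00875, n = 84.
PV = PMT · [1 − (1+i)^(−n)] / i = 1350 · 59.309613 = 80,067.9776

$80,067.98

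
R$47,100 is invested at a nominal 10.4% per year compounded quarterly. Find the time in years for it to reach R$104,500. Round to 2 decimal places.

7.76 years

Periodic rate i = 0.104/4 = 0.026.
(1+i)^n = 104500/47100 = 2.21868, so n = ln 2.21868 / ln 1.026 = 31.0473 quarters
= 31.0473/4 years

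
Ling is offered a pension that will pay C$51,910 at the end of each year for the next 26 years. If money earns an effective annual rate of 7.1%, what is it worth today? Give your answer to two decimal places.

C$608,250.94

PV = PMT · [1 − (1+i)^(−n)] / i = 51910 · 11.717414 = 608,250.9379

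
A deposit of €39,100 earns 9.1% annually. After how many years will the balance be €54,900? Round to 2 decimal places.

3.90 years

(1+i)^n = 54900/39100 = 1.40409, so n = ln 1.40409 / ln 1.091 = 3.8968 years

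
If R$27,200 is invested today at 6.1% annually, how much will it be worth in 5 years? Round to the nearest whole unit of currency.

R$36,572

FV = 27,200 × (1 + 0.061)^5 = 36,571.7568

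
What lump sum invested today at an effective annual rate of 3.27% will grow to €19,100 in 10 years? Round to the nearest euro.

€13,845

PV = 19,100 / (1 + 0.0327)^10 = 19,100 / 1.379564 = 13,844.9565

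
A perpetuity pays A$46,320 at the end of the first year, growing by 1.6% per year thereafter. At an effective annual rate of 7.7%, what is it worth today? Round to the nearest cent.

PV = D₁/(r − g) = 46320/(0.077 − 0.016) = 759,344.2623

A$759,344.26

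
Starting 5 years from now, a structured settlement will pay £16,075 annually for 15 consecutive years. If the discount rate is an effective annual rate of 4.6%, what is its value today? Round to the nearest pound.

£143,229

Value one period before first payment (t=4): 16075 × [1 − (1+0.046)^(−15)] / 0.046 = 16075 × 10.666090 = 171,457.3908
PV₀ = 171,457.3908 / (1+0.046)^4 = 171,457.3908 / 1.197090 = 143,228.5094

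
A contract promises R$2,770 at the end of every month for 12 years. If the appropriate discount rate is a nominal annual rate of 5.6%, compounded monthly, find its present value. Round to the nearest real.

Periodic rate i = 0.056/12 = 0.00466667; n = 12 × 12 = 144 periods.
PV = PMT · [1 − (1+i)^(−n)] / i = 2770 · 104.681768 = 289,968.4984

R$289,968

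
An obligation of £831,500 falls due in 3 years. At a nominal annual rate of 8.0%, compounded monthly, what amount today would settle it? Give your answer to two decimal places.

Periodic rate i = 0.08/12 = 0.00666667; n = 3 × 12 = 36 periods.
PV = 831,500 / (1 + 0.00666667)^36 = 831,500 / 1.270237 = 654,602.2248

£654,602.22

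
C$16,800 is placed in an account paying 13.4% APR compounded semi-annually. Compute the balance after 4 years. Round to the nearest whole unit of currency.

C$28,224

i = 0.134/2 = 0.067 per half-year; n = 4·2 = 8.
16,800 × (1+0.067)^8 = 16,800 × 1.680023 = 28,224.3947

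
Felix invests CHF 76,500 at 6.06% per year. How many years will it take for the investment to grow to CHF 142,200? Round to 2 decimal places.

n = ln(142200/76500) / ln(1+0.0606) = ln(1.85882) / 0.058835 = 10.5370 years

10.54 years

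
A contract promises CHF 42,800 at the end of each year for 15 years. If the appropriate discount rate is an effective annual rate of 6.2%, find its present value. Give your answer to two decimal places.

CHF 410,305.63

PV = 42800 × [1 − (1+0.062)^(−15)] / 0.062 = 42800 × 9.586580 = 410,305.6258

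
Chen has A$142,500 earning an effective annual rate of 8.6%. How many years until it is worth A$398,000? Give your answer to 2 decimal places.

12.45 years

(1+i)^n = 398000/142500 = 2.79298, so n = ln 2.79298 / ln 1.086 = 12.4496 years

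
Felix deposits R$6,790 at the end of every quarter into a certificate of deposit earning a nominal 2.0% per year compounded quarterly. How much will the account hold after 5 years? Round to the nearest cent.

R$142,448.19

Periodic rate i = 0.02/4 = 0.005; n = 5 × 4 = 20 periods.
FV = 6790 × [(1+0.005)^20 − 1] / 0.005 = 6790 × 20.979115 = 142,448.1938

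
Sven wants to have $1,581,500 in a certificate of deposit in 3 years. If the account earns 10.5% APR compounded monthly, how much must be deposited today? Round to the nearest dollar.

With 12 periods per year: i = 0.00875, n = 36.
Discount factor = (1+0.00875)^(−36) = 0.730789; PV = 1,581,500 × 0.730789 = 1,155,743.5489

$1,155,744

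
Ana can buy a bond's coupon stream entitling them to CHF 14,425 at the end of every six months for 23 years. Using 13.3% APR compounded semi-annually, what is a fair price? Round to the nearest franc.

CHF 205,695

Periodic rate i = 0.133/2 = 0.0665; n = 23 × 2 = 46 periods.
Annuity factor a(46|0.0665) = 14.259595; PV = 14425 × 14.259595 = 205,694.6637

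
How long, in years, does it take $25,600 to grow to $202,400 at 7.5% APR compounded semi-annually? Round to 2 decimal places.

Periodic rate i = 0.075/2 = 0.0375.
(1+i)^n = 202400/25600 = 7.90625, so n = ln 7.90625 / ln 1.0375 = 56.1649 half-years
= 56.1649/2 years

28.08 years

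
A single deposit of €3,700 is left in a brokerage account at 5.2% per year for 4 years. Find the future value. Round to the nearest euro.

FV = PV·(1+i)^n = 3,700 × 1.224794 = 4,531.7369

€4,532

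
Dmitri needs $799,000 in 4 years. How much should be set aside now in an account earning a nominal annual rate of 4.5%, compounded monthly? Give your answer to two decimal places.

$667,605.62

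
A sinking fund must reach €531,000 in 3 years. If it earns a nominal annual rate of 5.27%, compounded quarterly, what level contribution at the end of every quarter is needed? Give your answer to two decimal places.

€41,134.43

With 4 periods per year: i = 0.013175, n = 12.
PMT = 531000 / ( [(1+0.013175)^12 − 1] / 0.013175 ) = 531000 / 12.908894 = 41,134.4303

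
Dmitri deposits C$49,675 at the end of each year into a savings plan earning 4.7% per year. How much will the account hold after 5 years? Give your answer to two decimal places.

C$272,845.60

FV = 49675 × [(1+0.047)^5 − 1] / 0.047 = 49675 × 5.492614 = 272,845.6002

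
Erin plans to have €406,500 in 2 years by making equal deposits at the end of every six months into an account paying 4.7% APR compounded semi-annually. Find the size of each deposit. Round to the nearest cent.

€98,112.05

i = 0.047/2 = 0.0235 per half-year; n = 2·2 = 4.
PMT = 406500 / ( [(1+0.0235)^4 − 1] / 0.0235 ) = 406500 / 4.143222 = 98,112.0496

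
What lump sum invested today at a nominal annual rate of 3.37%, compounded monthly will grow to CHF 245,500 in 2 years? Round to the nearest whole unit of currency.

CHF 229,520

i = 0.0337/12 = 0.00280833 per month; n = 2·12 = 24.
Discount factor = (1+0.00280833)^(−24) = 0.934910; PV = 245,500 × 0.934910 = 229,520.2845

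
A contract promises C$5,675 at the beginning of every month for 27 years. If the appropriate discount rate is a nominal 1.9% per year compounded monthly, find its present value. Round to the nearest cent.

C$1,439,760.46

i = 0.019/12 = 0.00158333 per month; n = 27·12 = 324.
Annuity factor a(324|0.00158333) × (1+i) = 253.702283; PV = 5675 × 253.702283 = 1,439,760.4575
Payments are at the start of each period, so multiply by (1+i).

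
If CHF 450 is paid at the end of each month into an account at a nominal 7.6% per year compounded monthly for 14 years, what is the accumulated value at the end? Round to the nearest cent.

CHF 134,163.91

i = 0.076/12 = 0.00633333 per month; n = 14·12 = 168.
FV = PMT · [(1+i)^n − 1] / i = 450 · 298.142020 = 134,163.9091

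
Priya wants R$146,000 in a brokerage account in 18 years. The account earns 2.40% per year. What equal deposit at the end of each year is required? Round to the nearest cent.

FV-annuity factor = 22.187314; PMT = 146000 / 22.187314 = 6,580.3368

R$6,580.34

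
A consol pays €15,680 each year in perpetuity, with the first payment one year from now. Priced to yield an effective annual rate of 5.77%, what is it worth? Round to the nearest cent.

PV = C/r = 15680/0.0577 = 271,750.4333

€271,750.43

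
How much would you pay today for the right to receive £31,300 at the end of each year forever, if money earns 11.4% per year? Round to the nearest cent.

PV = PMT / i = 31300 / 0.114 = 274,561.4035

£274,561.40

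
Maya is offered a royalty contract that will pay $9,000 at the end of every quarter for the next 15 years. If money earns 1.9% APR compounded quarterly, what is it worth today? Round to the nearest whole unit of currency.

$468,906

i = 0.019/4 = 0.00475 per quarter; n = 15·4 = 60.
Annuity factor a(60|0.00475) = 52.100665; PV = 9000 × 52.100665 = 468,905.9892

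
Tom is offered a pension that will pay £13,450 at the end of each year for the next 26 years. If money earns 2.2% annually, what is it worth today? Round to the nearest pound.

Annuity factor a(26|0.022) = 19.640621; PV = 13450 × 19.640621 = 264,166.3575

£264,166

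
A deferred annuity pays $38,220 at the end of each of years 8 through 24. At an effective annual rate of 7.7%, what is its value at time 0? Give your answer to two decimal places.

Value one period before first payment (t=7): 38220 × [1 − (1+0.077)^(−17)] / 0.077 = 38220 × 9.307060 = 355,715.8175
PV₀ = 355,715.8175 / (1+0.077)^7 = 355,715.8175 / 1.680776 = 211,637.8077

$211,637.81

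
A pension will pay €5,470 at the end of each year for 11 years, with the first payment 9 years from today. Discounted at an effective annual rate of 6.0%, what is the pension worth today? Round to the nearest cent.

€27,067.33

Value one period before first payment (t=8): 5470 × [1 − (1+0.06)^(−11)] / 0.06 = 5470 × 7.886875 = 43,141.2039
PV₀ = 43,141.2039 / (1+0.06)^8 = 43,141.2039 / 1.593848 = 27,067.3251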